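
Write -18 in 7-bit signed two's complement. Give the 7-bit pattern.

1101110

|-18| = 18 = 0010010 in 7 bits.
Invert the bits: 1101101. Add 1: 1101110.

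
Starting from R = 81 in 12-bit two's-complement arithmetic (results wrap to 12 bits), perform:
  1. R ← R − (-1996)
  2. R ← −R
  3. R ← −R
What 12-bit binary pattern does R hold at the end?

Start: R = 81 = 000001010001.
R = 81 − (-1996) = 2077; wraps to -2019 = 100000011101
R = −(-2019) = 2019 = 011111100011
R = −(2019) = -2019 = 100000011101

100000011101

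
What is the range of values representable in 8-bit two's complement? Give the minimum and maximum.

min = -128, max = 127

Minimum: −2^7 = -128.
Maximum: 2^7 − 1 = 127.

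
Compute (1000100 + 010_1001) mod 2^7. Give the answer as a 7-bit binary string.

  1000100
+ 0101001
= 1101101

1101101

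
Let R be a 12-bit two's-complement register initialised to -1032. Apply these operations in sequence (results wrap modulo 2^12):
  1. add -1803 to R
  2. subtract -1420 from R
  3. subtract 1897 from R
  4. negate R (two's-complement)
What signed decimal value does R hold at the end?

-784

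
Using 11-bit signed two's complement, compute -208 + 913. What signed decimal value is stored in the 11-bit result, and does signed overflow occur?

-208 → 11100110000
913 → 01110010001
  11100110000
+ 01110010001
= 01011000001  (discard carry-out 1)
Result 01011000001: MSB = 0 → value 705.
Addends have opposite signs, so signed overflow cannot occur.

705; no overflow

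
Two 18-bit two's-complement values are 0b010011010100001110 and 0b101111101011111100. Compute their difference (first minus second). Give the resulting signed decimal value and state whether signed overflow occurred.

0b010011010100001110 → 010011010100001110 = 79118 (signed)
0b101111101011111100 → 101111101011111100 = -66820 (signed)
Subtract via negate-and-add: invert 101111101011111100 + 1 = 010000010100000100 (i.e. 66820).
  010011010100001110
+ 010000010100000100
= 100011101000010010
Result 100011101000010010: MSB = 1 → 145938 − 262144 = -116206.
Both addends (after negating the subtrahend) are non-negative but the stored result is negative: signed overflow. The true value 79118 − (-66820) = 145938 lies outside [-131072, 131071].

-116206; overflow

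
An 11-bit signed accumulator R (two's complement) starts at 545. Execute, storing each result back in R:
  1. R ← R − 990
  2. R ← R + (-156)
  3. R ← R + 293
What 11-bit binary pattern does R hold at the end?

Start: R = 545 = 01000100001.
R = 545 − 990 = -445 = 11001000011
R = -445 + (-156) = -601 = 10110100111
R = -601 + 293 = -308 = 11011001100

11011001100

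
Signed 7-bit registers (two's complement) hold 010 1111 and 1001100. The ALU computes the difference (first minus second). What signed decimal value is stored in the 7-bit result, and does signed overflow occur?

010 1111 → 0101111 = 47 (signed)
1001100 = -52 (signed)
Subtract via negate-and-add: invert 1001100 + 1 = 0110100 (i.e. 52).
  0101111
+ 0110100
= 1100011
Result 1100011: MSB = 1 → 99 − 128 = -29.
Both addends (after negating the subtrahend) are non-negative but the stored result is negative: signed overflow. The true value 47 − (-52) = 99 lies outside [-64, 63].

-29; overflow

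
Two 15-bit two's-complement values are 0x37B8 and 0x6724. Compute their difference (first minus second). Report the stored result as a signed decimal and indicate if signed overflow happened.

0x37B8 = 011011110111000 = 14264 (signed)
0x6724 = 110011100100100 = -6364 (signed)
Subtract via negate-and-add: invert 110011100100100 + 1 = 001100011011100 (i.e. 6364).
  011011110111000
+ 001100011011100
= 101000010010100
Result 101000010010100: MSB = 1 → 20628 − 32768 = -12140.
Both addends (after negating the subtrahend) are non-negative but the stored result is negative: signed overflow. The true value 14264 − (-6364) = 20628 lies outside [-16384, 16383].

-12140; overflow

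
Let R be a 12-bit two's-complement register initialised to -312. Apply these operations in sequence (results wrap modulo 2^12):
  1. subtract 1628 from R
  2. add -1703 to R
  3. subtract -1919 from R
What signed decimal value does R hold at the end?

Start: R = -312 = 111011001000.
R = -312 − 1628 = -1940 = 100001101100
R = -1940 + (-1703) = -3643; wraps to 453 = 000111000101
R = 453 − (-1919) = 2372; wraps to -1724 = 100101000100

-1724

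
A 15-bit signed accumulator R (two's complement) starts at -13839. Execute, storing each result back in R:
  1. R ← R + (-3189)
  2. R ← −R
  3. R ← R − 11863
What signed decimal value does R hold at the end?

5165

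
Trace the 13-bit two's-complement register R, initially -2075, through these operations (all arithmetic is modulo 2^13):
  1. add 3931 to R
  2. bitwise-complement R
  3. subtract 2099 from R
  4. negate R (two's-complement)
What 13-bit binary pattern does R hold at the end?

0111101110100

Start: R = -2075 = 1011111100101.
R = -2075 + 3931 = 1856 = 0011101000000
R = NOT 0011101000000 = 1100010111111 = -1857
R = -1857 − 2099 = -3956 = 1000010001100
R = −(-3956) = 3956 = 0111101110100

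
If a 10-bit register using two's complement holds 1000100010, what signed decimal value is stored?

-478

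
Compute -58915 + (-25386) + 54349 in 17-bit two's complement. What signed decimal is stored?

-58915 + (-25386) = -84301 → wraps to 46771 (01011011010110011)
46771 + 54349 = 101120 → wraps to -29952 (11000101100000000)

-29952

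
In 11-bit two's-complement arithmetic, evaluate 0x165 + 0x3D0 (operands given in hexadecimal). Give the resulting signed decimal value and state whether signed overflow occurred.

0x165 = 00101100101 = 357 (signed)
0x3D0 = 01111010000 = 976 (signed)
  00101100101
+ 01111010000
= 10100110101
Result 10100110101: MSB = 1 → 1333 − 2048 = -715.
Both addends are non-negative but the stored result is negative: signed overflow. The true value 357 + 976 = 1333 lies outside [-1024, 1023].

-715; overflow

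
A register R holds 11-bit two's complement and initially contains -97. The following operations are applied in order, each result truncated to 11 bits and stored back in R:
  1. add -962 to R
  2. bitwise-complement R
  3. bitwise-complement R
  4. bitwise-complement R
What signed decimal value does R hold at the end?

-990

Start: R = -97 = 11110011111.
R = -97 + (-962) = -1059; wraps to 989 = 01111011101
R = NOT 01111011101 = 10000100010 = -990
R = NOT 10000100010 = 01111011101 = 989
R = NOT 01111011101 = 10000100010 = -990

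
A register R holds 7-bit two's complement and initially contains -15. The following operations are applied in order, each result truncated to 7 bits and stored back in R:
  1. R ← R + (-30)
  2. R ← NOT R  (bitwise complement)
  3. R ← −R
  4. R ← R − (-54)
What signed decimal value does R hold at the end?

10

Start: R = -15 = 1110001.
R = -15 + (-30) = -45 = 1010011
R = NOT 1010011 = 0101100 = 44
R = −(44) = -44 = 1010100
R = -44 − (-54) = 10 = 0001010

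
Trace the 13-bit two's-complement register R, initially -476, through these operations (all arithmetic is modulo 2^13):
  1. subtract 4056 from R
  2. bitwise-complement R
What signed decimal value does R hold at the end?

Start: R = -476 = 1111000100100.
R = -476 − 4056 = -4532; wraps to 3660 = 0111001001100
R = NOT 0111001001100 = 1000110110011 = -3661

-3661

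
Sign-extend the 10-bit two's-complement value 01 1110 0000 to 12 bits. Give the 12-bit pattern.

MSB of 0111100000 is 0; replicate it into the new high bits.
00|0111100000 → 000111100000 (still 480).

000111100000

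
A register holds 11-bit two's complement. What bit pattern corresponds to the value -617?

|-617| = 617 = 01001101001 in 11 bits.
Invert the bits: 10110010110. Add 1: 10110010111.
Check: 10110010111 reads as 1431 − 2048 = -617.

10110010111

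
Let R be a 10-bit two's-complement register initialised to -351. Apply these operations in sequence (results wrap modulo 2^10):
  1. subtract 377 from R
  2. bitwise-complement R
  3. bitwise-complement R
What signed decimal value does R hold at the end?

296

Start: R = -351 = 1010100001.
R = -351 − 377 = -728; wraps to 296 = 0100101000
R = NOT 0100101000 = 1011010111 = -297
R = NOT 1011010111 = 0100101000 = 296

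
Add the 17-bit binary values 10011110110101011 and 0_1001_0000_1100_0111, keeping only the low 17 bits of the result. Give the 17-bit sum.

11100111001110010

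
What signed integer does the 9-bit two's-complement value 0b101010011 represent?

MSB is 1, so the value is negative.
Unsigned reading: 339. Subtract 2^9 = 512: 339 − 512 = -173.

-173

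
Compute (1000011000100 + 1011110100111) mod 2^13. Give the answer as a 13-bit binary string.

0100001101011

  1000011000100
+ 1011110100111
= 0100001101011  (discard carry-out 1)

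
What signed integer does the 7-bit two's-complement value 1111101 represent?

-3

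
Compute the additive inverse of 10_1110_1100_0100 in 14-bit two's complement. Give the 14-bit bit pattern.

01000100111100

Invert: 01000100111011. Add 1: 01000100111100.
Check: 10111011000100 = -4412, 01000100111100 = 4412.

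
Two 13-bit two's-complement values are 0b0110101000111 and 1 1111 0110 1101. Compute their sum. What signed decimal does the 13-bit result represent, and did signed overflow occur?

3252; no overflow

0b0110101000111 → 0110101000111 = 3399 (signed)
1 1111 0110 1101 → 1111101101101 = -147 (signed)
  0110101000111
+ 1111101101101
= 0110010110100  (discard carry-out 1)
Result 0110010110100: MSB = 0 → value 3252.
Addends have opposite signs, so signed overflow cannot occur.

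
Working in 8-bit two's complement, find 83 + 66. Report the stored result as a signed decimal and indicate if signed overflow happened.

83 → 01010011
66 → 01000010
  01010011
+ 01000010
= 10010101
Result 10010101: MSB = 1 → 149 − 256 = -107.
Both addends are non-negative but the stored result is negative: signed overflow. The true value 83 + 66 = 149 lies outside [-128, 127].

-107; overflow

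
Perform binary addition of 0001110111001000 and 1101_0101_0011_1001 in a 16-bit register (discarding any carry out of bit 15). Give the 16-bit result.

  0001110111001000
+ 1101010100111001
= 1111001100000001

1111001100000001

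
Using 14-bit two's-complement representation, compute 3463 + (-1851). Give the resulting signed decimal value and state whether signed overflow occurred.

3463 → 00110110000111
-1851 → 11100011000101
  00110110000111
+ 11100011000101
= 00011001001100  (discard carry-out 1)
Result 00011001001100: MSB = 0 → value 1612.
Addends have opposite signs, so signed overflow cannot occur.

1612; no overflow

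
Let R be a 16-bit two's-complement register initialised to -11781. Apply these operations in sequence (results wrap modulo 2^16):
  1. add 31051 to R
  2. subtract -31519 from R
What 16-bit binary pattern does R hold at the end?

Start: R = -11781 = 1101000111111011.
R = -11781 + 31051 = 19270 = 0100101101000110
R = 19270 − (-31519) = 50789; wraps to -14747 = 1100011001100101

1100011001100101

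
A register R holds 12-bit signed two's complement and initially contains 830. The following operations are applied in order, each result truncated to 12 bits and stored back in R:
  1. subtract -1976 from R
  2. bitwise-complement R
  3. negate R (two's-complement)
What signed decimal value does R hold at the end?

Start: R = 830 = 001100111110.
R = 830 − (-1976) = 2806; wraps to -1290 = 101011110110
R = NOT 101011110110 = 010100001001 = 1289
R = −(1289) = -1289 = 101011110111

-1289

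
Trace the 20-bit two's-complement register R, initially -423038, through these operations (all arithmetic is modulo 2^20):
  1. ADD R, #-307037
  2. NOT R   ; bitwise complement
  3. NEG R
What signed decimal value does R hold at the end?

Start: R = -423038 = 10011000101110000010.
R = -423038 + (-307037) = -730075; wraps to 318501 = 01001101110000100101
R = NOT 01001101110000100101 = 10110010001111011010 = -318502
R = −(-318502) = 318502 = 01001101110000100110

318502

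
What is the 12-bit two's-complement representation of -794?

110011100110

|-794| = 794 = 001100011010 in 12 bits.
Invert the bits: 110011100101. Add 1: 110011100110.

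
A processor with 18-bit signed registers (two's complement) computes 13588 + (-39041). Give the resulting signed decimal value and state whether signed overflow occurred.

13588 → 000011010100010100
-39041 → 110110011101111111
  000011010100010100
+ 110110011101111111
= 111001110010010011
Result 111001110010010011: MSB = 1 → 236691 − 262144 = -25453.
Addends have opposite signs, so signed overflow cannot occur.

-25453; no overflow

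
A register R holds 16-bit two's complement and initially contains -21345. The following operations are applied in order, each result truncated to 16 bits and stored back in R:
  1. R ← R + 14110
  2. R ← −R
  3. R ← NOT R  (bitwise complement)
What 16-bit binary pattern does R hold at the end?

Start: R = -21345 = 1010110010011111.
R = -21345 + 14110 = -7235 = 1110001110111101
R = −(-7235) = 7235 = 0001110001000011
R = NOT 0001110001000011 = 1110001110111100 = -7236

1110001110111100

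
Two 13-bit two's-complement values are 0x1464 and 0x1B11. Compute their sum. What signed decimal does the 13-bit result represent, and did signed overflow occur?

3957; overflow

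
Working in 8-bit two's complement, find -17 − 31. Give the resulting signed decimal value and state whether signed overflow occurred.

-17 → 11101111
31 → 00011111
Subtract via negate-and-add: invert 00011111 + 1 = 11100001 (i.e. -31).
  11101111
+ 11100001
= 11010000  (discard carry-out 1)
Result 11010000: MSB = 1 → 208 − 256 = -48.
Both addends (after negating the subtrahend) are negative and so is the stored result: no signed overflow.

-48; no overflow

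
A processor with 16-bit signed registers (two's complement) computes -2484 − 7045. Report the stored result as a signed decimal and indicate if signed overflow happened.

-9529; no overflow

-2484 → 1111011001001100
7045 → 0001101110000101
Subtract via negate-and-add: invert 0001101110000101 + 1 = 1110010001111011 (i.e. -7045).
  1111011001001100
+ 1110010001111011
= 1101101011000111  (discard carry-out 1)
Result 1101101011000111: MSB = 1 → 56007 − 65536 = -9529.
Both addends (after negating the subtrahend) are negative and so is the stored result: no signed overflow.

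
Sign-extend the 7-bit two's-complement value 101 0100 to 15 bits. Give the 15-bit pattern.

MSB of 1010100 is 1; replicate it into the new high bits.
11111111|1010100 → 111111111010100 (still -44).

111111111010100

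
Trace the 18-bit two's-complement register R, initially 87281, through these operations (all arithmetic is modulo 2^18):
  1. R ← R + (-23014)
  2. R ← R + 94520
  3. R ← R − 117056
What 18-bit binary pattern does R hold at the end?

001010001100000011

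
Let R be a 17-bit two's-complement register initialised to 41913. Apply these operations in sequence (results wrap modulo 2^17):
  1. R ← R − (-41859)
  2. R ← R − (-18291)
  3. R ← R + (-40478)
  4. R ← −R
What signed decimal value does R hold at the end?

Start: R = 41913 = 01010001110111001.
R = 41913 − (-41859) = 83772; wraps to -47300 = 10100011100111100
R = -47300 − (-18291) = -29009 = 11000111010101111
R = -29009 + (-40478) = -69487; wraps to 61585 = 01111000010010001
R = −(61585) = -61585 = 10000111101101111

-61585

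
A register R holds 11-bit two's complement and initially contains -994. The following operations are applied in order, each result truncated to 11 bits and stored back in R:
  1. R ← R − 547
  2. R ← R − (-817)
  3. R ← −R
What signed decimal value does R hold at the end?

724

Start: R = -994 = 10000011110.
R = -994 − 547 = -1541; wraps to 507 = 00111111011
R = 507 − (-817) = 1324; wraps to -724 = 10100101100
R = −(-724) = 724 = 01011010100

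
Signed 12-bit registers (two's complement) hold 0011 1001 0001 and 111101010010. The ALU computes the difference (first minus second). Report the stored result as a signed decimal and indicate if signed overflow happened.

0011 1001 0001 → 001110010001 = 913 (signed)
111101010010 = -174 (signed)
Subtract via negate-and-add: invert 111101010010 + 1 = 000010101110 (i.e. 174).
  001110010001
+ 000010101110
= 010000111111
Result 010000111111: MSB = 0 → value 1087.
Both addends (after negating the subtrahend) are non-negative and so is the stored result: no signed overflow.

1087; no overflow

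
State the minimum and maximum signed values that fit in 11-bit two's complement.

Minimum: −2^10 = -1024.
Maximum: 2^10 − 1 = 1023.

min = -1024, max = 1023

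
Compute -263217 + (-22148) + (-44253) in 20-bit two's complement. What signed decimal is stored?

-329618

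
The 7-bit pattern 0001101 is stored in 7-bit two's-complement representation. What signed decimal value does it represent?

13

MSB is 0, so the value is non-negative: 0001101 = 13.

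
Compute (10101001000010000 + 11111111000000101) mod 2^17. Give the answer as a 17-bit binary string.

  10101001000010000
+ 11111111000000101
= 10101000000010101  (discard carry-out 1)

10101000000010101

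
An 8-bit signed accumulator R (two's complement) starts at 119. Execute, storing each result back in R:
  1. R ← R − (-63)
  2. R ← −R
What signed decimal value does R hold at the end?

74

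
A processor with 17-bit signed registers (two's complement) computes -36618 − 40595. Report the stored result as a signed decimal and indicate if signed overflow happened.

-36618 → 10111000011110110
40595 → 01001111010010011
Subtract via negate-and-add: invert 01001111010010011 + 1 = 10110000101101101 (i.e. -40595).
  10111000011110110
+ 10110000101101101
= 01101001001100011  (discard carry-out 1)
Result 01101001001100011: MSB = 0 → value 53859.
Both addends (after negating the subtrahend) are negative but the stored result is non-negative: signed overflow. The true value -36618 − 40595 = -77213 lies outside [-65536, 65535].

53859; overflow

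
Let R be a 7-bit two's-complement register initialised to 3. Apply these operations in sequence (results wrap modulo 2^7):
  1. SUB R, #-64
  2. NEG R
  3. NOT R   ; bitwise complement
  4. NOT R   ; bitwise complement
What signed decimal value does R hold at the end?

61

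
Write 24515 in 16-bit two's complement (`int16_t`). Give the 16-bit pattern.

24515 is non-negative, so write it directly in 16 bits: 0101111111000011.

0101111111000011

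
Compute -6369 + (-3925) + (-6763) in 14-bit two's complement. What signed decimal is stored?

-673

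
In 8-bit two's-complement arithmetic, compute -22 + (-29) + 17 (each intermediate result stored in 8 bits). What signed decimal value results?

-22 + (-29) = -51 (11001101)
-51 + 17 = -34 (11011110)

-34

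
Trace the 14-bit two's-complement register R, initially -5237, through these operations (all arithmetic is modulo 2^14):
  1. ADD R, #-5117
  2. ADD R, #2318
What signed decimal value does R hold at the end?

-8036

Start: R = -5237 = 10101110001011.
R = -5237 + (-5117) = -10354; wraps to 6030 = 01011110001110
R = 6030 + 2318 = 8348; wraps to -8036 = 10000010011100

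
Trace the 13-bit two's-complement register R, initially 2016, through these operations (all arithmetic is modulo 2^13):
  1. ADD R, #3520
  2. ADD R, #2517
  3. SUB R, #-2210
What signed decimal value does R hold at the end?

2071

Start: R = 2016 = 0011111100000.
R = 2016 + 3520 = 5536; wraps to -2656 = 1010110100000
R = -2656 + 2517 = -139 = 1111101110101
R = -139 − (-2210) = 2071 = 0100000010111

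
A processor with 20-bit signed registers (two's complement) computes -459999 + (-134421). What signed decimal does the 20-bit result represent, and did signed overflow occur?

-459999 → 10001111101100100001
-134421 → 11011111001011101011
  10001111101100100001
+ 11011111001011101011
= 01101110111000001100  (discard carry-out 1)
Result 01101110111000001100: MSB = 0 → value 454156.
Both addends are negative but the stored result is non-negative: signed overflow. The true value -459999 + (-134421) = -594420 lies outside [-524288, 524287].

454156; overflow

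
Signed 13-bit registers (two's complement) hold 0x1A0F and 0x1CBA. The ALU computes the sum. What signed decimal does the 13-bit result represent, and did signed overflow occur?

0x1A0F = 1101000001111 = -1521 (signed)
0x1CBA = 1110010111010 = -838 (signed)
  1101000001111
+ 1110010111010
= 1011011001001  (discard carry-out 1)
Result 1011011001001: MSB = 1 → 5833 − 8192 = -2359.
Both addends are negative and so is the stored result: no signed overflow.

-2359; no overflow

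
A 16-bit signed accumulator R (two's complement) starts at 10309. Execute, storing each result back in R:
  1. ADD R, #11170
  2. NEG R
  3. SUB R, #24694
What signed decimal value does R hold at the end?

Start: R = 10309 = 0010100001000101.
R = 10309 + 11170 = 21479 = 0101001111100111
R = −(21479) = -21479 = 1010110000011001
R = -21479 − 24694 = -46173; wraps to 19363 = 0100101110100011

19363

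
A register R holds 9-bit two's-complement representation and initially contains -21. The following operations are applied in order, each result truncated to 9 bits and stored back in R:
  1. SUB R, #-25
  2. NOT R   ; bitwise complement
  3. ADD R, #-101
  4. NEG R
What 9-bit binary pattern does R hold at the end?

001101010

Start: R = -21 = 111101011.
R = -21 − (-25) = 4 = 000000100
R = NOT 000000100 = 111111011 = -5
R = -5 + (-101) = -106 = 110010110
R = −(-106) = 106 = 001101010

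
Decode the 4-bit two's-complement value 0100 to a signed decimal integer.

MSB is 0, so the value is non-negative: 0100 = 4.

4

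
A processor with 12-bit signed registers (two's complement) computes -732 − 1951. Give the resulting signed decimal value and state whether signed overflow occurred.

-732 → 110100100100
1951 → 011110011111
Subtract via negate-and-add: invert 011110011111 + 1 = 100001100001 (i.e. -1951).
  110100100100
+ 100001100001
= 010110000101  (discard carry-out 1)
Result 010110000101: MSB = 0 → value 1413.
Both addends (after negating the subtrahend) are negative but the stored result is non-negative: signed overflow. The true value -732 − 1951 = -2683 lies outside [-2048, 2047].

1413; overflow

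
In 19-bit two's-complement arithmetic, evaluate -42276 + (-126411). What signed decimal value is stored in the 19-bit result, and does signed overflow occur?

-42276 → 1110101101011011100
-126411 → 1100001001000110101
  1110101101011011100
+ 1100001001000110101
= 1010110110100010001  (discard carry-out 1)
Result 1010110110100010001: MSB = 1 → 355601 − 524288 = -168687.
Both addends are negative and so is the stored result: no signed overflow.

-168687; no overflow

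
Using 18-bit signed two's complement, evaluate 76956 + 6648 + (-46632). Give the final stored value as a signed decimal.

36972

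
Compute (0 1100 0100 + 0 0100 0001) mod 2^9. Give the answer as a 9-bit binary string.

  011000100
+ 001000001
= 100000101

100000101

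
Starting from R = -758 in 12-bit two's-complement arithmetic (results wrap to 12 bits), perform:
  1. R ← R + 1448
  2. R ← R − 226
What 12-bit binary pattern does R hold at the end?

000111010000

Start: R = -758 = 110100001010.
R = -758 + 1448 = 690 = 001010110010
R = 690 − 226 = 464 = 000111010000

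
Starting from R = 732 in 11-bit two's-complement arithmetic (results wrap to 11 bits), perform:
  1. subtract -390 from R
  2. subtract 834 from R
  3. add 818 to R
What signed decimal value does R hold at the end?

-942

Start: R = 732 = 01011011100.
R = 732 − (-390) = 1122; wraps to -926 = 10001100010
R = -926 − 834 = -1760; wraps to 288 = 00100100000
R = 288 + 818 = 1106; wraps to -942 = 10001010010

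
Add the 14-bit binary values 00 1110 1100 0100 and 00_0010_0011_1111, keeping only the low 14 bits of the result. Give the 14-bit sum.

01000100000011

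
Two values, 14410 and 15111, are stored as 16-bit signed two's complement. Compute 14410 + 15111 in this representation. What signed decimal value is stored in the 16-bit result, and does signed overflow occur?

14410 → 0011100001001010
15111 → 0011101100000111
  0011100001001010
+ 0011101100000111
= 0111001101010001
Result 0111001101010001: MSB = 0 → value 29521.
Both addends are non-negative and so is the stored result: no signed overflow.

29521; no overflow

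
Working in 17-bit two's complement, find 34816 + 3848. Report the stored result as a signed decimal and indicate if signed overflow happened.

38664; no overflow

34816 → 01000100000000000
3848 → 00000111100001000
  01000100000000000
+ 00000111100001000
= 01001011100001000
Result 01001011100001000: MSB = 0 → value 38664.
Both addends are non-negative and so is the stored result: no signed overflow.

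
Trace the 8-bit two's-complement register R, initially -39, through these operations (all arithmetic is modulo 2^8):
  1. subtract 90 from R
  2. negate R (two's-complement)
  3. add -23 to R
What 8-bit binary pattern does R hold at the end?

01101010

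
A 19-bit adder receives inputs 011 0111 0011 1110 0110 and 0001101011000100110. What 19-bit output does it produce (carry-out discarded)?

  0110111001111100110
+ 0001101011000100110
= 1000100101000001100

1000100101000001100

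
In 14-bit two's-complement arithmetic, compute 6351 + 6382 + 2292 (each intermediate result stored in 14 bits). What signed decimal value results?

6351 + 6382 = 12733 → wraps to -3651 (11000110111101)
-3651 + 2292 = -1359 (11101010110001)

-1359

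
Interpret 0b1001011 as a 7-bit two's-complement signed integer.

-53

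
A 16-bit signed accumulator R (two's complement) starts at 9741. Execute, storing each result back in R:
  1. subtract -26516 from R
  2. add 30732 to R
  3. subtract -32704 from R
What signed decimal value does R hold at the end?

-31379

Start: R = 9741 = 0010011000001101.
R = 9741 − (-26516) = 36257; wraps to -29279 = 1000110110100001
R = -29279 + 30732 = 1453 = 0000010110101101
R = 1453 − (-32704) = 34157; wraps to -31379 = 1000010101101101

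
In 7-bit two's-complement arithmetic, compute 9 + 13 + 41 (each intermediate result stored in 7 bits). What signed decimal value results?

9 + 13 = 22 (0010110)
22 + 41 = 63 (0111111)

63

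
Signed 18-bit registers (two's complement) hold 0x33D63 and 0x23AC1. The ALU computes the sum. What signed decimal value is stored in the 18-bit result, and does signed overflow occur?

96292; overflow

0x33D63 = 110011110101100011 = -49821 (signed)
0x23AC1 = 100011101011000001 = -116031 (signed)
  110011110101100011
+ 100011101011000001
= 010111100000100100  (discard carry-out 1)
Result 010111100000100100: MSB = 0 → value 96292.
Both addends are negative but the stored result is non-negative: signed overflow. The true value -49821 + (-116031) = -165852 lies outside [-131072, 131071].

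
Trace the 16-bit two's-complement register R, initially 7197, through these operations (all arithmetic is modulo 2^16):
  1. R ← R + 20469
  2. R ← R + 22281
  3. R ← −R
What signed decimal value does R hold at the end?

Start: R = 7197 = 0001110000011101.
R = 7197 + 20469 = 27666 = 0110110000010010
R = 27666 + 22281 = 49947; wraps to -15589 = 1100001100011011
R = −(-15589) = 15589 = 0011110011100101

15589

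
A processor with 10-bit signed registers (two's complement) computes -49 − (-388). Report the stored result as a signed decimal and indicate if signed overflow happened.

-49 → 1111001111
-388 → 1001111100
Subtract via negate-and-add: invert 1001111100 + 1 = 0110000100 (i.e. 388).
  1111001111
+ 0110000100
= 0101010011  (discard carry-out 1)
Result 0101010011: MSB = 0 → value 339.
Addends (after negating the subtrahend) have opposite signs, so signed overflow cannot occur.

339; no overflow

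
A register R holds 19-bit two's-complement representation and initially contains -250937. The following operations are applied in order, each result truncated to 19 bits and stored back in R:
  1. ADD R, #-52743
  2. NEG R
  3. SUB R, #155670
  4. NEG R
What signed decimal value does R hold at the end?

-148010

Start: R = -250937 = 1000010101111000111.
R = -250937 + (-52743) = -303680; wraps to 220608 = 0110101110111000000
R = −(220608) = -220608 = 1001010001001000000
R = -220608 − 155670 = -376278; wraps to 148010 = 0100100001000101010
R = −(148010) = -148010 = 1011011110111010110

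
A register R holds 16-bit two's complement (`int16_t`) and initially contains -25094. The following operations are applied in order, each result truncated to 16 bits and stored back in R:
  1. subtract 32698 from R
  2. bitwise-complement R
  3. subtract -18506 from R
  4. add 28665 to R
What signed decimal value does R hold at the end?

Start: R = -25094 = 1001110111111010.
R = -25094 − 32698 = -57792; wraps to 7744 = 0001111001000000
R = NOT 0001111001000000 = 1110000110111111 = -7745
R = -7745 − (-18506) = 10761 = 0010101000001001
R = 10761 + 28665 = 39426; wraps to -26110 = 1001101000000010

-26110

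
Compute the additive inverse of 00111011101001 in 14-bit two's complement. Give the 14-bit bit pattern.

11000100010111

Invert: 11000100010110. Add 1: 11000100010111.
Check: 00111011101001 = 3817, 11000100010111 = -3817.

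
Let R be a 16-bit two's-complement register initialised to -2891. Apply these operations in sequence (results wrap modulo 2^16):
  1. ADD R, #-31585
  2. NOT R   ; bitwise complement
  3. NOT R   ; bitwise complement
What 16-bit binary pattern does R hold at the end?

0111100101010100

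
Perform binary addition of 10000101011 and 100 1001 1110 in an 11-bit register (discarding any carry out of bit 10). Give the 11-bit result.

00011001001

  10000101011
+ 10010011110
= 00011001001  (discard carry-out 1)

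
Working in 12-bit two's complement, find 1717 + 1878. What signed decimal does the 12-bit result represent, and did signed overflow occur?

-501; overflow

1717 → 011010110101
1878 → 011101010110
  011010110101
+ 011101010110
= 111000001011
Result 111000001011: MSB = 1 → 3595 − 4096 = -501.
Both addends are non-negative but the stored result is negative: signed overflow. The true value 1717 + 1878 = 3595 lies outside [-2048, 2047].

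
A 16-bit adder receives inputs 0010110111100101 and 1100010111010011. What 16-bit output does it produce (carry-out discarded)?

  0010110111100101
+ 1100010111010011
= 1111001110111000

1111001110111000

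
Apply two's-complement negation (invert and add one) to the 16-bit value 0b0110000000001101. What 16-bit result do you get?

Invert: 1001111111110010. Add 1: 1001111111110011.

1001111111110011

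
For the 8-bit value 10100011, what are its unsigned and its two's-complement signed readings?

Unsigned: 10100011 = 163.
Signed: MSB=1 → 163 − 256 = -93.

unsigned = 163, signed = -93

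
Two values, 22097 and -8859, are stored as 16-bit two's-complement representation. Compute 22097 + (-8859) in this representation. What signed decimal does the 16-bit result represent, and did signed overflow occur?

22097 → 0101011001010001
-8859 → 1101110101100101
  0101011001010001
+ 1101110101100101
= 0011001110110110  (discard carry-out 1)
Result 0011001110110110: MSB = 0 → value 13238.
Addends have opposite signs, so signed overflow cannot occur.

13238; no overflow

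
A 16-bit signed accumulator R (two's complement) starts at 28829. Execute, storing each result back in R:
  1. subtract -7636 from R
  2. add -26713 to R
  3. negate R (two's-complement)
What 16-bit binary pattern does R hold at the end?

Start: R = 28829 = 0111000010011101.
R = 28829 − (-7636) = 36465; wraps to -29071 = 1000111001110001
R = -29071 + (-26713) = -55784; wraps to 9752 = 0010011000011000
R = −(9752) = -9752 = 1101100111101000

1101100111101000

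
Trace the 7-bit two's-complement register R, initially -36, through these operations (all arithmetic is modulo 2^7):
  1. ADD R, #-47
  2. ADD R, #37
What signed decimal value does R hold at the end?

Start: R = -36 = 1011100.
R = -36 + (-47) = -83; wraps to 45 = 0101101
R = 45 + 37 = 82; wraps to -46 = 1010010

-46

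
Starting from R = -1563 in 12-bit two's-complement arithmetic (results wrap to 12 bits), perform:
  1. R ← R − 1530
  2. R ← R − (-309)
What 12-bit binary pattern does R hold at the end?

010100100000

Start: R = -1563 = 100111100101.
R = -1563 − 1530 = -3093; wraps to 1003 = 001111101011
R = 1003 − (-309) = 1312 = 010100100000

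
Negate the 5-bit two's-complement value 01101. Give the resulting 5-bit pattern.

10011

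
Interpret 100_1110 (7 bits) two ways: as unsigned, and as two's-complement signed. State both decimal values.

Unsigned: 1001110 = 78.
Signed: MSB=1 → 78 − 128 = -50.

unsigned = 78, signed = -50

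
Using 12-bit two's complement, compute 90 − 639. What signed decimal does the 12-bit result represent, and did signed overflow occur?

-549; no overflow

90 → 000001011010
639 → 001001111111
Subtract via negate-and-add: invert 001001111111 + 1 = 110110000001 (i.e. -639).
  000001011010
+ 110110000001
= 110111011011
Result 110111011011: MSB = 1 → 3547 − 4096 = -549.
Addends (after negating the subtrahend) have opposite signs, so signed overflow cannot occur.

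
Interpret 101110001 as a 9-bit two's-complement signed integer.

-143

MSB is 1, so the value is negative.
Unsigned reading: 369. Subtract 2^9 = 512: 369 − 512 = -143.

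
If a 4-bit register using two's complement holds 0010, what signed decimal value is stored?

2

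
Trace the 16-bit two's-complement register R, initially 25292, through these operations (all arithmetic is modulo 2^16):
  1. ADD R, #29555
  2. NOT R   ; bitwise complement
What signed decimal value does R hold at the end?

10688

Start: R = 25292 = 0110001011001100.
R = 25292 + 29555 = 54847; wraps to -10689 = 1101011000111111
R = NOT 1101011000111111 = 0010100111000000 = 10688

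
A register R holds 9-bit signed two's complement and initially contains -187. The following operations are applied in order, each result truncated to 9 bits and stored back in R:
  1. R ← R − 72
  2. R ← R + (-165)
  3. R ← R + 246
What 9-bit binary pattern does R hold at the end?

101001110

Start: R = -187 = 101000101.
R = -187 − 72 = -259; wraps to 253 = 011111101
R = 253 + (-165) = 88 = 001011000
R = 88 + 246 = 334; wraps to -178 = 101001110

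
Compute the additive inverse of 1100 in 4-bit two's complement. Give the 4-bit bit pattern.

Invert: 0011. Add 1: 0100.
Check: 1100 = -4, 0100 = 4.

0100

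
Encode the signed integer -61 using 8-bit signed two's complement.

|-61| = 61 = 00111101 in 8 bits.
Invert the bits: 11000010. Add 1: 11000011.
Check: 11000011 reads as 195 − 256 = -61.

11000011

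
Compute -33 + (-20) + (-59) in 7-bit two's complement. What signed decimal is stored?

16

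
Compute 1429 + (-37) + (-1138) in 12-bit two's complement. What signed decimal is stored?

1429 + (-37) = 1392 (010101110000)
1392 + (-1138) = 254 (000011111110)

254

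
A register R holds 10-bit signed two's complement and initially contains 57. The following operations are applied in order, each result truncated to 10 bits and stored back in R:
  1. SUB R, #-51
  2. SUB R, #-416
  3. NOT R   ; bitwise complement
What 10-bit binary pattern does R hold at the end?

Start: R = 57 = 0000111001.
R = 57 − (-51) = 108 = 0001101100
R = 108 − (-416) = 524; wraps to -500 = 1000001100
R = NOT 1000001100 = 0111110011 = 499

0111110011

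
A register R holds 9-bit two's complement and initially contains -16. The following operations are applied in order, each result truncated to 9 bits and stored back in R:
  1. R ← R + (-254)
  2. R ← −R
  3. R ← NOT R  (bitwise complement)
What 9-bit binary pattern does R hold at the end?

Start: R = -16 = 111110000.
R = -16 + (-254) = -270; wraps to 242 = 011110010
R = −(242) = -242 = 100001110
R = NOT 100001110 = 011110001 = 241

011110001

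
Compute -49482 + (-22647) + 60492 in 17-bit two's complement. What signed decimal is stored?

-11637

-49482 + (-22647) = -72129 → wraps to 58943 (01110011000111111)
58943 + 60492 = 119435 → wraps to -11637 (11101001010001011)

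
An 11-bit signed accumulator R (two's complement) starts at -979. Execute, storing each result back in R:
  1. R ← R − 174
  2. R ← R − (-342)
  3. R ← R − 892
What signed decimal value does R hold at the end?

345

Start: R = -979 = 10000101101.
R = -979 − 174 = -1153; wraps to 895 = 01101111111
R = 895 − (-342) = 1237; wraps to -811 = 10011010101
R = -811 − 892 = -1703; wraps to 345 = 00101011001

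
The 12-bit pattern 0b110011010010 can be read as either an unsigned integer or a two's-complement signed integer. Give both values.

unsigned = 3282, signed = -814

Unsigned: 110011010010 = 3282.
Signed: MSB=1 → 3282 − 4096 = -814.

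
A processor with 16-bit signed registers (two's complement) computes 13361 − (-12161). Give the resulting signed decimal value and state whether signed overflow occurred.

13361 → 0011010000110001
-12161 → 1101000001111111
Subtract via negate-and-add: invert 1101000001111111 + 1 = 0010111110000001 (i.e. 12161).
  0011010000110001
+ 0010111110000001
= 0110001110110010
Result 0110001110110010: MSB = 0 → value 25522.
Both addends (after negating the subtrahend) are non-negative and so is the stored result: no signed overflow.

25522; no overflow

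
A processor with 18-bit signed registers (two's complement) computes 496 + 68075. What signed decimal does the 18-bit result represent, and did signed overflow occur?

496 → 000000000111110000
68075 → 010000100111101011
  000000000111110000
+ 010000100111101011
= 010000101111011011
Result 010000101111011011: MSB = 0 → value 68571.
Both addends are non-negative and so is the stored result: no signed overflow.

68571; no overflow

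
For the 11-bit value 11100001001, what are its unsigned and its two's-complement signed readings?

Unsigned: 11100001001 = 1801.
Signed: MSB=1 → 1801 − 2048 = -247.

unsigned = 1801, signed = -247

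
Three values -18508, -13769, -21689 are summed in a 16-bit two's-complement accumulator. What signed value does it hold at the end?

11570

-18508 + (-13769) = -32277 (1000000111101011)
-32277 + (-21689) = -53966 → wraps to 11570 (0010110100110010)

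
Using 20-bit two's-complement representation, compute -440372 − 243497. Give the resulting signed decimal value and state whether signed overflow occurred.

364707; overflow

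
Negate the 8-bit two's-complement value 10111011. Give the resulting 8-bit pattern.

Invert: 01000100. Add 1: 01000101.
Check: 10111011 = -69, 01000101 = 69.

01000101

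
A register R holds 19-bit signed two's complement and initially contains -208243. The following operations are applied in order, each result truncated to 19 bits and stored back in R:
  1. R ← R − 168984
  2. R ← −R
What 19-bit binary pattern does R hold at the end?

Start: R = -208243 = 1001101001010001101.
R = -208243 − 168984 = -377227; wraps to 147061 = 0100011111001110101
R = −(147061) = -147061 = 1011100000110001011

1011100000110001011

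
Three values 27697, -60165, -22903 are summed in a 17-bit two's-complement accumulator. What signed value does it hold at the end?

-55371

27697 + (-60165) = -32468 (11000000100101100)
-32468 + (-22903) = -55371 (10010011110110101)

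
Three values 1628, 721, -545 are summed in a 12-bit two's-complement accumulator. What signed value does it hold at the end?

1628 + 721 = 2349 → wraps to -1747 (100100101101)
-1747 + (-545) = -2292 → wraps to 1804 (011100001100)

1804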